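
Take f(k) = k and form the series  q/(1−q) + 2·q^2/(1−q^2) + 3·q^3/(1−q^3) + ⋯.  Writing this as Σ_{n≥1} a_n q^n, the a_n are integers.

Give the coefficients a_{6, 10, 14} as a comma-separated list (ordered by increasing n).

12, 18, 24

n=6: 1·6 2·3 3·2 6·1  f→[1+2+3+6]=12
q^10  k|10↦f(k): 1:1 2:2 5:5 10:10  a_10=18
d|14:{1,2,7,14}  Σf=1+2+7+14=24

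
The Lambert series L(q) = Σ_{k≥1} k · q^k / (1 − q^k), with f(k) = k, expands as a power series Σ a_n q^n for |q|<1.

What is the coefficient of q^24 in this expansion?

q^24  k|24↦f(k): 24:24 12:12 8:8 6:6 4:4 3:3 2:2 1:1  a_24=60

a_24 = 60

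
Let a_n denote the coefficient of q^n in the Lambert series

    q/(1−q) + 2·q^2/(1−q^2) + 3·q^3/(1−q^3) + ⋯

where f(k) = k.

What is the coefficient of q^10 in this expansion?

q^10  k|10↦f(k): 1:1 2:2 5:5 10:10  a_10=18

a_10 = 18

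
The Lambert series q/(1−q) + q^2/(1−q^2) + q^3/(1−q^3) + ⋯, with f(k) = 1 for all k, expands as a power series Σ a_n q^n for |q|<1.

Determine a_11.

[q^11] f(11)=1,f(1)=1 ⇒ 2

a_11 = 2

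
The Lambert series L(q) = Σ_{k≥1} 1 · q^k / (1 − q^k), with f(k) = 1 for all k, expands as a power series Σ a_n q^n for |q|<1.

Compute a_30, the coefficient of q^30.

q^30  k|30↦f(k): 30:1 15:1 10:1 6:1 5:1 3:1 2:1 1:1  a_30=8

a_30 = 8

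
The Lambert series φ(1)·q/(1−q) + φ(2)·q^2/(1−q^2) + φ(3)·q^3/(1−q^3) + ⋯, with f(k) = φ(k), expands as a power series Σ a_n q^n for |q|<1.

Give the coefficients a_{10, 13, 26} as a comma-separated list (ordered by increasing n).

[q^10] φ(10)=4,φ(5)=4,φ(2)=1,φ(1)=1 ⇒ 10
n=13: 13·1 1·13  φ→[12+1]=13
d|26:{26,13,2,1}  Σφ=12+12+1+1=26

10, 13, 26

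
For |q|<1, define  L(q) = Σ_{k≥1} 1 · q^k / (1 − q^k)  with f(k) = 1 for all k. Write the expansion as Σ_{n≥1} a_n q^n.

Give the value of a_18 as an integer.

q^18  k|18↦f(k): 1:1 2:1 3:1 6:1 9:1 18:1  a_18=6

a_18 = 6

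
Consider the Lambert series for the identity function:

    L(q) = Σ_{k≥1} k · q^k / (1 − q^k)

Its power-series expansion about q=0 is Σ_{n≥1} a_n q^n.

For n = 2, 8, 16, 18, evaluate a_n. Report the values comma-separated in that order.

q^2  k|2↦f(k): 2:2 1:1  a_2=3
q^8  k|8↦f(k): 1:1 2:2 4:4 8:8  a_8=15
q^16  k|16↦f(k): 1:1 2:2 4:4 8:8 16:16  a_16=31
q^18  k|18↦f(k): 18:18 9:9 6:6 3:3 2:2 1:1  a_18=39

3, 15, 31, 39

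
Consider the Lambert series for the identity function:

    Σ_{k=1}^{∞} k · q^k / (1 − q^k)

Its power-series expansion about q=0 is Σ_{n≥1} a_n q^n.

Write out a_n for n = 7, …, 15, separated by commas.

8, 15, 13, 18, 12, 28, 14, 24, 24

n=7: 7·1 1·7  f→[7+1]=8
n=8: 1·8 2·4 4·2 8·1  f→[1+2+4+8]=15
q^9  k|9↦f(k): 1:1 3:3 9:9  a_9=13
d|10:{10,5,2,1}  Σf=10+5+2+1=18
q^11  k|11↦f(k): 11:11 1:1  a_11=12
n=12: 1·12 2·6 3·4 4·3 6·2 12·1  f→[1+2+3+4+6+12]=28
[q^13] f(1)=1,f(13)=13 ⇒ 14
[q^14] f(1)=1,f(2)=2,f(7)=7,f(14)=14 ⇒ 24
[q^15] f(1)=1,f(3)=3,f(5)=5,f(15)=15 ⇒ 24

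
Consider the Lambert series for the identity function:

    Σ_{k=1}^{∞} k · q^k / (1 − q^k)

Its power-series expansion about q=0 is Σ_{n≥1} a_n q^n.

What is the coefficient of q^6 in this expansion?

[q^6] f(1)=1,f(2)=2,f(3)=3,f(6)=6 ⇒ 12

a_6 = 12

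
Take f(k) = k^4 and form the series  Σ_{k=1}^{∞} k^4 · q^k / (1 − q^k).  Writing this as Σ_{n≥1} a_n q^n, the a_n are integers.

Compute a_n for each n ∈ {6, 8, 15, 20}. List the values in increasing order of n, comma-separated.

1394, 4369, 51332, 170898

[q^6] f(6)=1296,f(3)=81,f(2)=16,f(1)=1 ⇒ 1394
d|8:{8,4,2,1}  Σf=4096+256+16+1=4369
n=15: 1·15 3·5 5·3 15·1  f→[1+81+625+50625]=51332
[q^20] f(1)=1,f(2)=16,f(4)=256,f(5)=625,f(10)=10000,f(20)=160000 ⇒ 170898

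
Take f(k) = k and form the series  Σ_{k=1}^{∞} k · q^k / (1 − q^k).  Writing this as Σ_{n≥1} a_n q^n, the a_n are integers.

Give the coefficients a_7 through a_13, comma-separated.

[q^7] f(1)=1,f(7)=7 ⇒ 8
q^8  k|8↦f(k): 8:8 4:4 2:2 1:1  a_8=15
[q^9] f(9)=9,f(3)=3,f(1)=1 ⇒ 13
d|10:{10,5,2,1}  Σf=10+5+2+1=18
n=11: 11·1 1·11  f→[11+1]=12
q^12  k|12↦f(k): 12:12 6:6 4:4 3:3 2:2 1:1  a_12=28
n=13: 1·13 13·1  f→[1+13]=14

8, 15, 13, 18, 12, 28, 14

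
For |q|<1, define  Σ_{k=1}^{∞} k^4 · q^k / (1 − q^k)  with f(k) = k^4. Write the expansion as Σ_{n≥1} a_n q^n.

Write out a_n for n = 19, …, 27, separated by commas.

q^19  k|19↦f(k): 1:1 19:130321  a_19=130322
d|20:{1,2,4,5,10,20}  Σf=1+16+256+625+10000+160000=170898
[q^21] f(21)=194481,f(7)=2401,f(3)=81,f(1)=1 ⇒ 196964
q^22  k|22↦f(k): 1:1 2:16 11:14641 22:234256  a_22=248914
d|23:{1,23}  Σf=1+279841=279842
n=24: 1·24 2·12 3·8 4·6 6·4 8·3 12·2 24·1  f→[1+16+81+256+1296+4096+20736+331776]=358258
d|25:{25,5,1}  Σf=390625+625+1=391251
q^26  k|26↦f(k): 1:1 2:16 13:28561 26:456976  a_26=485554
[q^27] f(1)=1,f(3)=81,f(9)=6561,f(27)=531441 ⇒ 538084

130322, 170898, 196964, 248914, 279842, 358258, 391251, 485554, 538084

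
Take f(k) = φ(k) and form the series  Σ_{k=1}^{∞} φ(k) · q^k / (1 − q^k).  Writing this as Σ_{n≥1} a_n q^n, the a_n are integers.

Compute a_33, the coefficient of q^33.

q^33  k|33↦φ(k): 1:1 3:2 11:10 33:20  a_33=33

a_33 = 33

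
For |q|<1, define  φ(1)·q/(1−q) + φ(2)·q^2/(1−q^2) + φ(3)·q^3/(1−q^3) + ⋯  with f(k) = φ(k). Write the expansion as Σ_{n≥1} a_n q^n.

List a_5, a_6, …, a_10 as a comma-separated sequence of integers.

[q^5] φ(1)=1,φ(5)=4 ⇒ 5
n=6: 1·6 2·3 3·2 6·1  φ→[1+1+2+2]=6
[q^7] φ(1)=1,φ(7)=6 ⇒ 7
d|8:{1,2,4,8}  Σφ=1+1+2+4=8
[q^9] φ(1)=1,φ(3)=2,φ(9)=6 ⇒ 9
d|10:{10,5,2,1}  Σφ=4+4+1+1=10

5, 6, 7, 8, 9, 10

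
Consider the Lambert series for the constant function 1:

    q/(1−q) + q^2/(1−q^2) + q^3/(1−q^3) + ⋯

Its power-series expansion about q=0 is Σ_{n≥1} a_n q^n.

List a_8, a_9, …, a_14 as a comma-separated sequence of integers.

d|8:{8,4,2,1}  Σf=1+1+1+1=4
d|9:{9,3,1}  Σf=1+1+1=3
n=10: 10·1 5·2 2·5 1·10  f→[1+1+1+1]=4
n=11: 1·11 11·1  f→[1+1]=2
n=12: 1·12 2·6 3·4 4·3 6·2 12·1  f→[1+1+1+1+1+1]=6
q^13  k|13↦f(k): 13:1 1:1  a_13=2
n=14: 1·14 2·7 7·2 14·1  f→[1+1+1+1]=4

4, 3, 4, 2, 6, 2, 4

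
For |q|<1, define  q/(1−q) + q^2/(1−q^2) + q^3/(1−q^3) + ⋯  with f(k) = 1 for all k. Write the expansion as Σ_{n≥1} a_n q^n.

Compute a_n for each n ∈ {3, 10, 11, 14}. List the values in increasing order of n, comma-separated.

2, 4, 2, 4

q^3  k|3↦f(k): 3:1 1:1  a_3=2
n=10: 10·1 5·2 2·5 1·10  f→[1+1+1+1]=4
d|11:{11,1}  Σf=1+1=2
d|14:{14,7,2,1}  Σf=1+1+1+1=4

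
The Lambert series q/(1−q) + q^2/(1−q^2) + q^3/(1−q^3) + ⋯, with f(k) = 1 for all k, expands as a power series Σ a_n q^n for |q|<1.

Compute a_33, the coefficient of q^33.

q^33  k|33↦f(k): 1:1 3:1 11:1 33:1  a_33=4

a_33 = 4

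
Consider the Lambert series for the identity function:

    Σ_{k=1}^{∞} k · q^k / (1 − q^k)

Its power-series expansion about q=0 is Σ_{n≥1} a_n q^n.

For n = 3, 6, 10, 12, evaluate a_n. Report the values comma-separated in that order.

4, 12, 18, 28

[q^3] f(3)=3,f(1)=1 ⇒ 4
n=6: 1·6 2·3 3·2 6·1  f→[1+2+3+6]=12
[q^10] f(1)=1,f(2)=2,f(5)=5,f(10)=10 ⇒ 18
n=12: 12·1 6·2 4·3 3·4 2·6 1·12  f→[12+6+4+3+2+1]=28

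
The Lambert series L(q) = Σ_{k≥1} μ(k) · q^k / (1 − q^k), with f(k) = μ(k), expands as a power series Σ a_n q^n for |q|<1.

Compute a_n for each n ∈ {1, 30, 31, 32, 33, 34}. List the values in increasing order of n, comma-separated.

1, 0, 0, 0, 0, 0

[q^1] μ(1)=1 ⇒ 1
[q^30] μ(1)=1,μ(2)=-1,μ(3)=-1,μ(5)=-1,μ(6)=1,μ(10)=1,μ(15)=1,μ(30)=-1 ⇒ 0
[q^31] μ(31)=-1,μ(1)=1 ⇒ 0
d|32:{1,2,4,8,16,32}  Σμ=1+(-1)+0+0+0+0=0
q^33  k|33↦μ(k): 33:1 11:-1 3:-1 1:1  a_33=0
d|34:{1,2,17,34}  Σμ=1+(-1)+(-1)+1=0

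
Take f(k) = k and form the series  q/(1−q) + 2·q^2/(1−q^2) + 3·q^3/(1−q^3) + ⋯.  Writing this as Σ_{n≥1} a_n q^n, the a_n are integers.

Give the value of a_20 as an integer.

n=20: 20·1 10·2 5·4 4·5 2·10 1·20  f→[20+10+5+4+2+1]=42

a_20 = 42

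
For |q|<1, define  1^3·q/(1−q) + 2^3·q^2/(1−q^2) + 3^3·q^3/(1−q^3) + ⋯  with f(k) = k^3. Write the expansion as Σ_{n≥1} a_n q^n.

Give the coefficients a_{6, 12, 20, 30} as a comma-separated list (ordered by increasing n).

252, 2044, 9198, 31752

[q^6] f(6)=216,f(3)=27,f(2)=8,f(1)=1 ⇒ 252
q^12  k|12↦f(k): 1:1 2:8 3:27 4:64 6:216 12:1728  a_12=2044
n=20: 20·1 10·2 5·4 4·5 2·10 1·20  f→[8000+1000+125+64+8+1]=9198
q^30  k|30↦f(k): 30:27000 15:3375 10:1000 6:216 5:125 3:27 2:8 1:1  a_30=31752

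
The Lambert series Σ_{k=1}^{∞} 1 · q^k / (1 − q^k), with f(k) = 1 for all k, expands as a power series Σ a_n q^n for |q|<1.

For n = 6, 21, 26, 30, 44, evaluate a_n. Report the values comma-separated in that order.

[q^6] f(6)=1,f(3)=1,f(2)=1,f(1)=1 ⇒ 4
n=21: 1·21 3·7 7·3 21·1  f→[1+1+1+1]=4
d|26:{1,2,13,26}  Σf=1+1+1+1=4
q^30  k|30↦f(k): 30:1 15:1 10:1 6:1 5:1 3:1 2:1 1:1  a_30=8
n=44: 44·1 22·2 11·4 4·11 2·22 1·44  f→[1+1+1+1+1+1]=6

4, 4, 4, 8, 6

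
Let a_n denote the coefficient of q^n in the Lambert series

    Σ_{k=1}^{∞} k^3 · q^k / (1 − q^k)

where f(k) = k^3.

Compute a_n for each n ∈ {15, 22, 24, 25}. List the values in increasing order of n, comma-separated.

q^15  k|15↦f(k): 1:1 3:27 5:125 15:3375  a_15=3528
q^22  k|22↦f(k): 22:10648 11:1331 2:8 1:1  a_22=11988
[q^24] f(1)=1,f(2)=8,f(3)=27,f(4)=64,f(6)=216,f(8)=512,f(12)=1728,f(24)=13824 ⇒ 16380
[q^25] f(25)=15625,f(5)=125,f(1)=1 ⇒ 15751

3528, 11988, 16380, 15751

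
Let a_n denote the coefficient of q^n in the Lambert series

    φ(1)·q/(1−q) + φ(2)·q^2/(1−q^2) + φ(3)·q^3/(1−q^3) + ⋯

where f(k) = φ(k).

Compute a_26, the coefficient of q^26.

q^26  k|26↦φ(k): 26:12 13:12 2:1 1:1  a_26=26

a_26 = 26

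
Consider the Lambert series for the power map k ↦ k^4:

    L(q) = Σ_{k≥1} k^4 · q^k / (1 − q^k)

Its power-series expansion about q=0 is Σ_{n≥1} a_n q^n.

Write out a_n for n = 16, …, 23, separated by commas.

69905, 83522, 112931, 130322, 170898, 196964, 248914, 279842

n=16: 16·1 8·2 4·4 2·8 1·16  f→[65536+4096+256+16+1]=69905
q^17  k|17↦f(k): 17:83521 1:1  a_17=83522
q^18  k|18↦f(k): 18:104976 9:6561 6:1296 3:81 2:16 1:1  a_18=112931
n=19: 19·1 1·19  f→[130321+1]=130322
q^20  k|20↦f(k): 1:1 2:16 4:256 5:625 10:10000 20:160000  a_20=170898
d|21:{21,7,3,1}  Σf=194481+2401+81+1=196964
n=22: 22·1 11·2 2·11 1·22  f→[234256+14641+16+1]=248914
[q^23] f(1)=1,f(23)=279841 ⇒ 279842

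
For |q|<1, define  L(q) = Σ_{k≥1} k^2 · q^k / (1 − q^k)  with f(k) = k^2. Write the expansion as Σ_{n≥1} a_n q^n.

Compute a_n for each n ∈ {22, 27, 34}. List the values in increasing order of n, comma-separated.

d|22:{1,2,11,22}  Σf=1+4+121+484=610
[q^27] f(27)=729,f(9)=81,f(3)=9,f(1)=1 ⇒ 820
n=34: 1·34 2·17 17·2 34·1  f→[1+4+289+1156]=1450

610, 820, 1450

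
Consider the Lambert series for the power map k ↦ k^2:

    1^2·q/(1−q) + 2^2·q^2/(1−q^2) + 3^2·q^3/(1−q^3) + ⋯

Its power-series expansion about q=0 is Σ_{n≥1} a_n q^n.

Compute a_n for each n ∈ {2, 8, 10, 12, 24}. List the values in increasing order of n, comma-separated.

[q^2] f(1)=1,f(2)=4 ⇒ 5
q^8  k|8↦f(k): 1:1 2:4 4:16 8:64  a_8=85
[q^10] f(1)=1,f(2)=4,f(5)=25,f(10)=100 ⇒ 130
d|12:{12,6,4,3,2,1}  Σf=144+36+16+9+4+1=210
[q^24] f(1)=1,f(2)=4,f(3)=9,f(4)=16,f(6)=36,f(8)=64,f(12)=144,f(24)=576 ⇒ 850

5, 85, 130, 210, 850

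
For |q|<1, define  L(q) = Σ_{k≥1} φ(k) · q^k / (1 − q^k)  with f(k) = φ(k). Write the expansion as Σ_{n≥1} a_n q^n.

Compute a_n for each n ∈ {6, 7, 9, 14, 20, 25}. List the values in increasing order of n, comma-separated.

[q^6] φ(1)=1,φ(2)=1,φ(3)=2,φ(6)=2 ⇒ 6
d|7:{1,7}  Σφ=1+6=7
q^9  k|9↦φ(k): 9:6 3:2 1:1  a_9=9
q^14  k|14↦φ(k): 14:6 7:6 2:1 1:1  a_14=14
d|20:{1,2,4,5,10,20}  Σφ=1+1+2+4+4+8=20
q^25  k|25↦φ(k): 1:1 5:4 25:20  a_25=25

6, 7, 9, 14, 20, 25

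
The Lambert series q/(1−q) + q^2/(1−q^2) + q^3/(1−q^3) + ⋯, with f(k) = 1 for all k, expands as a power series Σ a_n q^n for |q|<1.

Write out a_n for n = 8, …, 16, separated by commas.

n=8: 8·1 4·2 2·4 1·8  f→[1+1+1+1]=4
n=9: 1·9 3·3 9·1  f→[1+1+1]=3
[q^10] f(10)=1,f(5)=1,f(2)=1,f(1)=1 ⇒ 4
d|11:{11,1}  Σf=1+1=2
d|12:{1,2,3,4,6,12}  Σf=1+1+1+1+1+1=6
q^13  k|13↦f(k): 1:1 13:1  a_13=2
[q^14] f(1)=1,f(2)=1,f(7)=1,f(14)=1 ⇒ 4
q^15  k|15↦f(k): 15:1 5:1 3:1 1:1  a_15=4
q^16  k|16↦f(k): 16:1 8:1 4:1 2:1 1:1  a_16=5

4, 3, 4, 2, 6, 2, 4, 4, 5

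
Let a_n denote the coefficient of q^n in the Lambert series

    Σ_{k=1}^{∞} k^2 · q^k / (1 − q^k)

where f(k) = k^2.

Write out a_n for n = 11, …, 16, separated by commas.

q^11  k|11↦f(k): 1:1 11:121  a_11=122
[q^12] f(1)=1,f(2)=4,f(3)=9,f(4)=16,f(6)=36,f(12)=144 ⇒ 210
n=13: 13·1 1·13  f→[169+1]=170
[q^14] f(14)=196,f(7)=49,f(2)=4,f(1)=1 ⇒ 250
n=15: 15·1 5·3 3·5 1·15  f→[225+25+9+1]=260
[q^16] f(16)=256,f(8)=64,f(4)=16,f(2)=4,f(1)=1 ⇒ 341

122, 210, 170, 250, 260, 341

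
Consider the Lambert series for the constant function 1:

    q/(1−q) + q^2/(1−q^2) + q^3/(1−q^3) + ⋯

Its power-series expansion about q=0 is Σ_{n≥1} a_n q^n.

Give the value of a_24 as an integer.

a_24 = 8

d|24:{1,2,3,4,6,8,12,24}  Σf=1+1+1+1+1+1+1+1=8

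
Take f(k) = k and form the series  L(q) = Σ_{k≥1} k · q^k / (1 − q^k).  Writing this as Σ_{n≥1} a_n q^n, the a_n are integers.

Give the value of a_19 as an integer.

a_19 = 20

q^19  k|19↦f(k): 19:19 1:1  a_19=20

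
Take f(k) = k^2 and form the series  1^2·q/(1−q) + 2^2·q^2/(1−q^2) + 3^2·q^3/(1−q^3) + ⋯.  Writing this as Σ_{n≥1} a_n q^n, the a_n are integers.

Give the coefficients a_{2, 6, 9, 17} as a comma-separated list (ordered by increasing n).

5, 50, 91, 290

q^2  k|2↦f(k): 2:4 1:1  a_2=5
d|6:{6,3,2,1}  Σf=36+9+4+1=50
d|9:{9,3,1}  Σf=81+9+1=91
d|17:{17,1}  Σf=289+1=290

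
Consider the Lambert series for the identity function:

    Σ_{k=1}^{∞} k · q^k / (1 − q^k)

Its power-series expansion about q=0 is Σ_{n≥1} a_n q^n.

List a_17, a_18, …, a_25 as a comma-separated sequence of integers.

n=17: 1·17 17·1  f→[1+17]=18
n=18: 1·18 2·9 3·6 6·3 9·2 18·1  f→[1+2+3+6+9+18]=39
[q^19] f(19)=19,f(1)=1 ⇒ 20
[q^20] f(20)=20,f(10)=10,f(5)=5,f(4)=4,f(2)=2,f(1)=1 ⇒ 42
[q^21] f(21)=21,f(7)=7,f(3)=3,f(1)=1 ⇒ 32
q^22  k|22↦f(k): 22:22 11:11 2:2 1:1  a_22=36
q^23  k|23↦f(k): 23:23 1:1  a_23=24
d|24:{1,2,3,4,6,8,12,24}  Σf=1+2+3+4+6+8+12+24=60
d|25:{1,5,25}  Σf=1+5+25=31

18, 39, 20, 42, 32, 36, 24, 60, 31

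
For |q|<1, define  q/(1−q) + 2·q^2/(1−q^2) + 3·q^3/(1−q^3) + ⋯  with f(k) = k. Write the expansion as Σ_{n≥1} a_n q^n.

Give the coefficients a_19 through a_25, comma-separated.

20, 42, 32, 36, 24, 60, 31

d|19:{19,1}  Σf=19+1=20
q^20  k|20↦f(k): 20:20 10:10 5:5 4:4 2:2 1:1  a_20=42
q^21  k|21↦f(k): 21:21 7:7 3:3 1:1  a_21=32
q^22  k|22↦f(k): 22:22 11:11 2:2 1:1  a_22=36
d|23:{1,23}  Σf=1+23=24
q^24  k|24↦f(k): 1:1 2:2 3:3 4:4 6:6 8:8 12:12 24:24  a_24=60
[q^25] f(25)=25,f(5)=5,f(1)=1 ⇒ 31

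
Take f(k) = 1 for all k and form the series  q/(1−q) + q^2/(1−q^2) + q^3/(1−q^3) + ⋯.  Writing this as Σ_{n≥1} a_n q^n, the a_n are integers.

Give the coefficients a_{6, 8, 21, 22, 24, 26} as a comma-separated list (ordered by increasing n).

4, 4, 4, 4, 8, 4

d|6:{6,3,2,1}  Σf=1+1+1+1=4
q^8  k|8↦f(k): 1:1 2:1 4:1 8:1  a_8=4
d|21:{21,7,3,1}  Σf=1+1+1+1=4
n=22: 22·1 11·2 2·11 1·22  f→[1+1+1+1]=4
[q^24] f(1)=1,f(2)=1,f(3)=1,f(4)=1,f(6)=1,f(8)=1,f(12)=1,f(24)=1 ⇒ 8
n=26: 1·26 2·13 13·2 26·1  f→[1+1+1+1]=4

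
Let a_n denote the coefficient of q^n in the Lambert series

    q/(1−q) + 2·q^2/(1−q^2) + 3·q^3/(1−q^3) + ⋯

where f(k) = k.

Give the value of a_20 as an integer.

d|20:{1,2,4,5,10,20}  Σf=1+2+4+5+10+20=42

a_20 = 42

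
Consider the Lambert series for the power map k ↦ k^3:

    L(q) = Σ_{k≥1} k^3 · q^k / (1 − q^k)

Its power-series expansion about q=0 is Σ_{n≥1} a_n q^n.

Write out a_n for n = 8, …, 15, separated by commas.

[q^8] f(1)=1,f(2)=8,f(4)=64,f(8)=512 ⇒ 585
q^9  k|9↦f(k): 1:1 3:27 9:729  a_9=757
[q^10] f(1)=1,f(2)=8,f(5)=125,f(10)=1000 ⇒ 1134
[q^11] f(1)=1,f(11)=1331 ⇒ 1332
q^12  k|12↦f(k): 12:1728 6:216 4:64 3:27 2:8 1:1  a_12=2044
d|13:{13,1}  Σf=2197+1=2198
n=14: 1·14 2·7 7·2 14·1  f→[1+8+343+2744]=3096
n=15: 1·15 3·5 5·3 15·1  f→[1+27+125+3375]=3528

585, 757, 1134, 1332, 2044, 2198, 3096, 3528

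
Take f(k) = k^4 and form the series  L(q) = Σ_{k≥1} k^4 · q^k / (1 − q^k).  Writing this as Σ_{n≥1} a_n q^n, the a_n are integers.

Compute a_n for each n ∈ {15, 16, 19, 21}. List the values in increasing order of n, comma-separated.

51332, 69905, 130322, 196964

[q^15] f(1)=1,f(3)=81,f(5)=625,f(15)=50625 ⇒ 51332
[q^16] f(1)=1,f(2)=16,f(4)=256,f(8)=4096,f(16)=65536 ⇒ 69905
q^19  k|19↦f(k): 19:130321 1:1  a_19=130322
d|21:{1,3,7,21}  Σf=1+81+2401+194481=196964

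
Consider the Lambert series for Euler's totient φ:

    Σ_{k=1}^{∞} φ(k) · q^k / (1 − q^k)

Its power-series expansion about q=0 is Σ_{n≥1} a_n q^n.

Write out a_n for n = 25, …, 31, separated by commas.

[q^25] φ(1)=1,φ(5)=4,φ(25)=20 ⇒ 25
q^26  k|26↦φ(k): 26:12 13:12 2:1 1:1  a_26=26
q^27  k|27↦φ(k): 1:1 3:2 9:6 27:18  a_27=27
[q^28] φ(28)=12,φ(14)=6,φ(7)=6,φ(4)=2,φ(2)=1,φ(1)=1 ⇒ 28
q^29  k|29↦φ(k): 29:28 1:1  a_29=29
q^30  k|30↦φ(k): 30:8 15:8 10:4 6:2 5:4 3:2 2:1 1:1  a_30=30
[q^31] φ(1)=1,φ(31)=30 ⇒ 31

25, 26, 27, 28, 29, 30, 31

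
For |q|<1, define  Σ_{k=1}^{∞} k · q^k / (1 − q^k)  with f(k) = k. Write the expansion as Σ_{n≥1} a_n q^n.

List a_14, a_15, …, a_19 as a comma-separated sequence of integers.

d|14:{1,2,7,14}  Σf=1+2+7+14=24
[q^15] f(15)=15,f(5)=5,f(3)=3,f(1)=1 ⇒ 24
q^16  k|16↦f(k): 16:16 8:8 4:4 2:2 1:1  a_16=31
n=17: 17·1 1·17  f→[17+1]=18
n=18: 1·18 2·9 3·6 6·3 9·2 18·1  f→[1+2+3+6+9+18]=39
d|19:{19,1}  Σf=19+1=20

24, 24, 31, 18, 39, 20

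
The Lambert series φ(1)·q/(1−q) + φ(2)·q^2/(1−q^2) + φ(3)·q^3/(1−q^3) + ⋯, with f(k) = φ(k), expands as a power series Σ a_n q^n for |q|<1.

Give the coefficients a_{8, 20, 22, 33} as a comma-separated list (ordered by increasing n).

d|8:{8,4,2,1}  Σφ=4+2+1+1=8
d|20:{20,10,5,4,2,1}  Σφ=8+4+4+2+1+1=20
n=22: 1·22 2·11 11·2 22·1  φ→[1+1+10+10]=22
q^33  k|33↦φ(k): 1:1 3:2 11:10 33:20  a_33=33

8, 20, 22, 33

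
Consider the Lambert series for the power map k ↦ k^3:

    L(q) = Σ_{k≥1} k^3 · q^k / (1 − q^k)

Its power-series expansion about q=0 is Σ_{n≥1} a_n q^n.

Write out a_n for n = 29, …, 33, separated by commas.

q^29  k|29↦f(k): 1:1 29:24389  a_29=24390
q^30  k|30↦f(k): 1:1 2:8 3:27 5:125 6:216 10:1000 15:3375 30:27000  a_30=31752
q^31  k|31↦f(k): 1:1 31:29791  a_31=29792
[q^32] f(32)=32768,f(16)=4096,f(8)=512,f(4)=64,f(2)=8,f(1)=1 ⇒ 37449
q^33  k|33↦f(k): 33:35937 11:1331 3:27 1:1  a_33=37296

24390, 31752, 29792, 37449, 37296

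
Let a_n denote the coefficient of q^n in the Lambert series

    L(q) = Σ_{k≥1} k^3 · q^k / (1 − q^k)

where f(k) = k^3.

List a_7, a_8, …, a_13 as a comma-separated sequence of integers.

344, 585, 757, 1134, 1332, 2044, 2198

[q^7] f(1)=1,f(7)=343 ⇒ 344
n=8: 8·1 4·2 2·4 1·8  f→[512+64+8+1]=585
n=9: 1·9 3·3 9·1  f→[1+27+729]=757
n=10: 1·10 2·5 5·2 10·1  f→[1+8+125+1000]=1134
[q^11] f(11)=1331,f(1)=1 ⇒ 1332
n=12: 1·12 2·6 3·4 4·3 6·2 12·1  f→[1+8+27+64+216+1728]=2044
[q^13] f(13)=2197,f(1)=1 ⇒ 2198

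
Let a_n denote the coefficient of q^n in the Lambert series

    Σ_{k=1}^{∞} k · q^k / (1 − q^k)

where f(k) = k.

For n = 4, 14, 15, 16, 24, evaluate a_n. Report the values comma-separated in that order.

7, 24, 24, 31, 60

n=4: 4·1 2·2 1·4  f→[4+2+1]=7
[q^14] f(14)=14,f(7)=7,f(2)=2,f(1)=1 ⇒ 24
[q^15] f(15)=15,f(5)=5,f(3)=3,f(1)=1 ⇒ 24
q^16  k|16↦f(k): 1:1 2:2 4:4 8:8 16:16  a_16=31
d|24:{1,2,3,4,6,8,12,24}  Σf=1+2+3+4+6+8+12+24=60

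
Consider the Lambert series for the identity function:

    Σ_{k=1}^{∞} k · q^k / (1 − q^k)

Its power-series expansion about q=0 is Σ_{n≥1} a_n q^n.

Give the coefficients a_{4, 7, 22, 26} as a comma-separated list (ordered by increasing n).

q^4  k|4↦f(k): 1:1 2:2 4:4  a_4=7
q^7  k|7↦f(k): 7:7 1:1  a_7=8
[q^22] f(1)=1,f(2)=2,f(11)=11,f(22)=22 ⇒ 36
[q^26] f(1)=1,f(2)=2,f(13)=13,f(26)=26 ⇒ 42

7, 8, 36, 42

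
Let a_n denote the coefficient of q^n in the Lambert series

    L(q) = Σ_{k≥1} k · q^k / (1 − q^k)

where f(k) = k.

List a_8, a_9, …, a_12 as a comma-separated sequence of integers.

d|8:{1,2,4,8}  Σf=1+2+4+8=15
d|9:{1,3,9}  Σf=1+3+9=13
d|10:{10,5,2,1}  Σf=10+5+2+1=18
n=11: 11·1 1·11  f→[11+1]=12
n=12: 1·12 2·6 3·4 4·3 6·2 12·1  f→[1+2+3+4+6+12]=28

15, 13, 18, 12, 28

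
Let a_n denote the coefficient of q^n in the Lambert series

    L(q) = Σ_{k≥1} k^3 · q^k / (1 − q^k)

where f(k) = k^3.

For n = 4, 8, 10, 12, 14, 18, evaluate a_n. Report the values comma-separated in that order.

n=4: 1·4 2·2 4·1  f→[1+8+64]=73
d|8:{8,4,2,1}  Σf=512+64+8+1=585
q^10  k|10↦f(k): 1:1 2:8 5:125 10:1000  a_10=1134
q^12  k|12↦f(k): 1:1 2:8 3:27 4:64 6:216 12:1728  a_12=2044
[q^14] f(1)=1,f(2)=8,f(7)=343,f(14)=2744 ⇒ 3096
d|18:{1,2,3,6,9,18}  Σf=1+8+27+216+729+5832=6813

73, 585, 1134, 2044, 3096, 6813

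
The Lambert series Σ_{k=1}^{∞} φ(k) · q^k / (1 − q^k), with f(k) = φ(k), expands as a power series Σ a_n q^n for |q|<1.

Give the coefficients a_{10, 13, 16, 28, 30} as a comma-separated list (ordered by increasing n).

[q^10] φ(10)=4,φ(5)=4,φ(2)=1,φ(1)=1 ⇒ 10
d|13:{1,13}  Σφ=1+12=13
n=16: 16·1 8·2 4·4 2·8 1·16  φ→[8+4+2+1+1]=16
n=28: 1·28 2·14 4·7 7·4 14·2 28·1  φ→[1+1+2+6+6+12]=28
q^30  k|30↦φ(k): 30:8 15:8 10:4 6:2 5:4 3:2 2:1 1:1  a_30=30

10, 13, 16, 28, 30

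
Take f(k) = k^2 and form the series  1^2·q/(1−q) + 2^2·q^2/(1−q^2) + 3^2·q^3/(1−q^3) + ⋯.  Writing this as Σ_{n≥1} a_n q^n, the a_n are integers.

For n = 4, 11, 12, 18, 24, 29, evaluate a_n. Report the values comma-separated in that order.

q^4  k|4↦f(k): 1:1 2:4 4:16  a_4=21
q^11  k|11↦f(k): 1:1 11:121  a_11=122
q^12  k|12↦f(k): 1:1 2:4 3:9 4:16 6:36 12:144  a_12=210
q^18  k|18↦f(k): 18:324 9:81 6:36 3:9 2:4 1:1  a_18=455
n=24: 1·24 2·12 3·8 4·6 6·4 8·3 12·2 24·1  f→[1+4+9+16+36+64+144+576]=850
n=29: 1·29 29·1  f→[1+841]=842

21, 122, 210, 455, 850, 842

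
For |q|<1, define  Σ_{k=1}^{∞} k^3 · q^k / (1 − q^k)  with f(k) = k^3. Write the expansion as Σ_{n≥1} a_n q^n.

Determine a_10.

a_10 = 1134

[q^10] f(1)=1,f(2)=8,f(5)=125,f(10)=1000 ⇒ 1134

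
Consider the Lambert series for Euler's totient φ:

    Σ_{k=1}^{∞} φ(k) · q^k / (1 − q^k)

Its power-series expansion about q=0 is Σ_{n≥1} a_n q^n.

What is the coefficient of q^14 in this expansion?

q^14  k|14↦φ(k): 14:6 7:6 2:1 1:1  a_14=14

a_14 = 14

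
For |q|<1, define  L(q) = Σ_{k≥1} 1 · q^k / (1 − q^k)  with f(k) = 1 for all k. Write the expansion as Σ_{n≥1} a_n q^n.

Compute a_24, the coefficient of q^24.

a_24 = 8

[q^24] f(1)=1,f(2)=1,f(3)=1,f(4)=1,f(6)=1,f(8)=1,f(12)=1,f(24)=1 ⇒ 8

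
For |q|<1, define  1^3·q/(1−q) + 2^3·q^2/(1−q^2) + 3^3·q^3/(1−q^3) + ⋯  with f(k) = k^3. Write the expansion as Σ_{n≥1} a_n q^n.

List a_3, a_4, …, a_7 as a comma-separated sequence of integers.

d|3:{3,1}  Σf=27+1=28
n=4: 4·1 2·2 1·4  f→[64+8+1]=73
q^5  k|5↦f(k): 1:1 5:125  a_5=126
n=6: 1·6 2·3 3·2 6·1  f→[1+8+27+216]=252
[q^7] f(1)=1,f(7)=343 ⇒ 344

28, 73, 126, 252, 344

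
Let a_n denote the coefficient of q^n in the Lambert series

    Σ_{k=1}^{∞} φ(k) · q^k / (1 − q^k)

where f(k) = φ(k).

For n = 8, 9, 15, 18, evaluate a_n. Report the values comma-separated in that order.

q^8  k|8↦φ(k): 1:1 2:1 4:2 8:4  a_8=8
[q^9] φ(1)=1,φ(3)=2,φ(9)=6 ⇒ 9
d|15:{15,5,3,1}  Σφ=8+4+2+1=15
n=18: 18·1 9·2 6·3 3·6 2·9 1·18  φ→[6+6+2+2+1+1]=18

8, 9, 15, 18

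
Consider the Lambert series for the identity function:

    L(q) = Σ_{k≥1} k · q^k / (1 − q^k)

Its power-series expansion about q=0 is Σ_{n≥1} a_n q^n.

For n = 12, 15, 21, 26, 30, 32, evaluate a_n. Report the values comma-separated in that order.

[q^12] f(1)=1,f(2)=2,f(3)=3,f(4)=4,f(6)=6,f(12)=12 ⇒ 28
[q^15] f(1)=1,f(3)=3,f(5)=5,f(15)=15 ⇒ 24
[q^21] f(21)=21,f(7)=7,f(3)=3,f(1)=1 ⇒ 32
n=26: 1·26 2·13 13·2 26·1  f→[1+2+13+26]=42
q^30  k|30↦f(k): 30:30 15:15 10:10 6:6 5:5 3:3 2:2 1:1  a_30=72
n=32: 1·32 2·16 4·8 8·4 16·2 32·1  f→[1+2+4+8+16+32]=63

28, 24, 32, 42, 72, 63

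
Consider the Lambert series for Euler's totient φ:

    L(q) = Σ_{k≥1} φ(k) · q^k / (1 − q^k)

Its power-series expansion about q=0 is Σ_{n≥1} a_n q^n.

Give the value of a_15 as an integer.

q^15  k|15↦φ(k): 1:1 3:2 5:4 15:8  a_15=15

a_15 = 15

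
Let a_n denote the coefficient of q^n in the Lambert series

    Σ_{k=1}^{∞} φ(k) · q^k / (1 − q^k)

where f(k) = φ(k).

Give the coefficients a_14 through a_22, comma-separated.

[q^14] φ(1)=1,φ(2)=1,φ(7)=6,φ(14)=6 ⇒ 14
n=15: 15·1 5·3 3·5 1·15  φ→[8+4+2+1]=15
q^16  k|16↦φ(k): 16:8 8:4 4:2 2:1 1:1  a_16=16
d|17:{17,1}  Σφ=16+1=17
q^18  k|18↦φ(k): 1:1 2:1 3:2 6:2 9:6 18:6  a_18=18
[q^19] φ(19)=18,φ(1)=1 ⇒ 19
n=20: 1·20 2·10 4·5 5·4 10·2 20·1  φ→[1+1+2+4+4+8]=20
[q^21] φ(1)=1,φ(3)=2,φ(7)=6,φ(21)=12 ⇒ 21
d|22:{1,2,11,22}  Σφ=1+1+10+10=22

14, 15, 16, 17, 18, 19, 20, 21, 22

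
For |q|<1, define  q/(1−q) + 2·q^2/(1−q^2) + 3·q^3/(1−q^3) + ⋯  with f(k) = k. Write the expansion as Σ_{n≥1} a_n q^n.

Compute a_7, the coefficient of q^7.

n=7: 7·1 1·7  f→[7+1]=8

a_7 = 8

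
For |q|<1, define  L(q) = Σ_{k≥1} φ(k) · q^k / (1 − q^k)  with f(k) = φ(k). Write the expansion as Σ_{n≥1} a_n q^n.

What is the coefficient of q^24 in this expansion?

n=24: 24·1 12·2 8·3 6·4 4·6 3·8 2·12 1·24  φ→[8+4+4+2+2+2+1+1]=24

a_24 = 24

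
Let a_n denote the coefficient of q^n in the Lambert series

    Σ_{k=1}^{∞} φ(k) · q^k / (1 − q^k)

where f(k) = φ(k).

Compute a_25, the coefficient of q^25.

[q^25] φ(1)=1,φ(5)=4,φ(25)=20 ⇒ 25

a_25 = 25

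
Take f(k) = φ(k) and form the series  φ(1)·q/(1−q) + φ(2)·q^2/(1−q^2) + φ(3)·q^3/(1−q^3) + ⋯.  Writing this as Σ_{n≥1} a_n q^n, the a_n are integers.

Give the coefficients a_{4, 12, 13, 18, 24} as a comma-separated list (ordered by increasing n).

d|4:{4,2,1}  Σφ=2+1+1=4
q^12  k|12↦φ(k): 12:4 6:2 4:2 3:2 2:1 1:1  a_12=12
[q^13] φ(1)=1,φ(13)=12 ⇒ 13
[q^18] φ(18)=6,φ(9)=6,φ(6)=2,φ(3)=2,φ(2)=1,φ(1)=1 ⇒ 18
q^24  k|24↦φ(k): 1:1 2:1 3:2 4:2 6:2 8:4 12:4 24:8  a_24=24

4, 12, 13, 18, 24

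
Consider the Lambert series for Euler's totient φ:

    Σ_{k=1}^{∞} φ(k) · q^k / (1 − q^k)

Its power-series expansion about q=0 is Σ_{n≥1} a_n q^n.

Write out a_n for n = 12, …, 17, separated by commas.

[q^12] φ(1)=1,φ(2)=1,φ(3)=2,φ(4)=2,φ(6)=2,φ(12)=4 ⇒ 12
n=13: 1·13 13·1  φ→[1+12]=13
n=14: 14·1 7·2 2·7 1·14  φ→[6+6+1+1]=14
[q^15] φ(1)=1,φ(3)=2,φ(5)=4,φ(15)=8 ⇒ 15
n=16: 1·16 2·8 4·4 8·2 16·1  φ→[1+1+2+4+8]=16
q^17  k|17↦φ(k): 17:16 1:1  a_17=17

12, 13, 14, 15, 16, 17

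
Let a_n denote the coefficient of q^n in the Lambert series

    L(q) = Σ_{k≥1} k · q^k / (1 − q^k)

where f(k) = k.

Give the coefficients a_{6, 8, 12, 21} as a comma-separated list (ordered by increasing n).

12, 15, 28, 32

q^6  k|6↦f(k): 6:6 3:3 2:2 1:1  a_6=12
d|8:{1,2,4,8}  Σf=1+2+4+8=15
q^12  k|12↦f(k): 12:12 6:6 4:4 3:3 2:2 1:1  a_12=28
q^21  k|21↦f(k): 1:1 3:3 7:7 21:21  a_21=32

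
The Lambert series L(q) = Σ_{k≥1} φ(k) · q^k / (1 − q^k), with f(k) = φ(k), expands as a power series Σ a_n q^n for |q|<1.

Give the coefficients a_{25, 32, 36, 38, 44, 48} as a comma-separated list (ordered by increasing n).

[q^25] φ(1)=1,φ(5)=4,φ(25)=20 ⇒ 25
d|32:{32,16,8,4,2,1}  Σφ=16+8+4+2+1+1=32
q^36  k|36↦φ(k): 36:12 18:6 12:4 9:6 6:2 4:2 3:2 2:1 1:1  a_36=36
n=38: 38·1 19·2 2·19 1·38  φ→[18+18+1+1]=38
[q^44] φ(1)=1,φ(2)=1,φ(4)=2,φ(11)=10,φ(22)=10,φ(44)=20 ⇒ 44
q^48  k|48↦φ(k): 48:16 24:8 16:8 12:4 8:4 6:2 4:2 3:2 2:1 1:1  a_48=48

25, 32, 36, 38, 44, 48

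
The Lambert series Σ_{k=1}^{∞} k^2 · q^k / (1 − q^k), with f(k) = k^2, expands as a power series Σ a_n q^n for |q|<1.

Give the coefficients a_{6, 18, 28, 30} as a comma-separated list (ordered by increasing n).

50, 455, 1050, 1300

q^6  k|6↦f(k): 6:36 3:9 2:4 1:1  a_6=50
n=18: 18·1 9·2 6·3 3·6 2·9 1·18  f→[324+81+36+9+4+1]=455
d|28:{28,14,7,4,2,1}  Σf=784+196+49+16+4+1=1050
n=30: 30·1 15·2 10·3 6·5 5·6 3·10 2·15 1·30  f→[900+225+100+36+25+9+4+1]=1300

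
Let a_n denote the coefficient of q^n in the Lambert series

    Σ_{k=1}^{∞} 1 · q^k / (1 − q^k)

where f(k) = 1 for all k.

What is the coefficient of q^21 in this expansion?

q^21  k|21↦f(k): 21:1 7:1 3:1 1:1  a_21=4

a_21 = 4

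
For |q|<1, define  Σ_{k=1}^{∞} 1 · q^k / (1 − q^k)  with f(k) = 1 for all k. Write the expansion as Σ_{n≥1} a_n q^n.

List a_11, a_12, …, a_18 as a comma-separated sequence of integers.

2, 6, 2, 4, 4, 5, 2, 6

d|11:{11,1}  Σf=1+1=2
n=12: 1·12 2·6 3·4 4·3 6·2 12·1  f→[1+1+1+1+1+1]=6
q^13  k|13↦f(k): 1:1 13:1  a_13=2
q^14  k|14↦f(k): 1:1 2:1 7:1 14:1  a_14=4
[q^15] f(15)=1,f(5)=1,f(3)=1,f(1)=1 ⇒ 4
q^16  k|16↦f(k): 1:1 2:1 4:1 8:1 16:1  a_16=5
[q^17] f(1)=1,f(17)=1 ⇒ 2
d|18:{1,2,3,6,9,18}  Σf=1+1+1+1+1+1=6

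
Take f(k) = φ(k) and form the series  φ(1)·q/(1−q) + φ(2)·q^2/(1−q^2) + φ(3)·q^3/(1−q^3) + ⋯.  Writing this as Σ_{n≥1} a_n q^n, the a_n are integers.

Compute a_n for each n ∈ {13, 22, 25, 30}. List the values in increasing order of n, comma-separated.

n=13: 1·13 13·1  φ→[1+12]=13
[q^22] φ(1)=1,φ(2)=1,φ(11)=10,φ(22)=10 ⇒ 22
[q^25] φ(25)=20,φ(5)=4,φ(1)=1 ⇒ 25
d|30:{1,2,3,5,6,10,15,30}  Σφ=1+1+2+4+2+4+8+8=30

13, 22, 25, 30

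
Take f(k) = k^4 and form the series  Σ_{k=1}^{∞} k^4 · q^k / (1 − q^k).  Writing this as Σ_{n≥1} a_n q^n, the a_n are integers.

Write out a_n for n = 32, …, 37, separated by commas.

[q^32] f(32)=1048576,f(16)=65536,f(8)=4096,f(4)=256,f(2)=16,f(1)=1 ⇒ 1118481
d|33:{1,3,11,33}  Σf=1+81+14641+1185921=1200644
d|34:{34,17,2,1}  Σf=1336336+83521+16+1=1419874
d|35:{1,5,7,35}  Σf=1+625+2401+1500625=1503652
n=36: 36·1 18·2 12·3 9·4 6·6 4·9 3·12 2·18 1·36  f→[1679616+104976+20736+6561+1296+256+81+16+1]=1813539
d|37:{1,37}  Σf=1+1874161=1874162

1118481, 1200644, 1419874, 1503652, 1813539, 1874162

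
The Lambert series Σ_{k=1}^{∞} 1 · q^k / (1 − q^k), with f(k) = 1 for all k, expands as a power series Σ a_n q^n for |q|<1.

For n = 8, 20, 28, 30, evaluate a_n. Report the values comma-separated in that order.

d|8:{8,4,2,1}  Σf=1+1+1+1=4
q^20  k|20↦f(k): 1:1 2:1 4:1 5:1 10:1 20:1  a_20=6
[q^28] f(1)=1,f(2)=1,f(4)=1,f(7)=1,f(14)=1,f(28)=1 ⇒ 6
d|30:{1,2,3,5,6,10,15,30}  Σf=1+1+1+1+1+1+1+1=8

4, 6, 6, 8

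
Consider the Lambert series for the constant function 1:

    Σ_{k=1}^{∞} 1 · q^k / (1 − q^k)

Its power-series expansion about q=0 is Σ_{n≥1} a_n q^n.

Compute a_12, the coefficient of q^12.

a_12 = 6

d|12:{12,6,4,3,2,1}  Σf=1+1+1+1+1+1=6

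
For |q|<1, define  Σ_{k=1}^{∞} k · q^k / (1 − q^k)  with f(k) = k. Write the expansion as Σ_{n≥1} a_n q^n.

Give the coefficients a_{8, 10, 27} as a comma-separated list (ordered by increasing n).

[q^8] f(8)=8,f(4)=4,f(2)=2,f(1)=1 ⇒ 15
q^10  k|10↦f(k): 1:1 2:2 5:5 10:10  a_10=18
d|27:{27,9,3,1}  Σf=27+9+3+1=40

15, 18, 40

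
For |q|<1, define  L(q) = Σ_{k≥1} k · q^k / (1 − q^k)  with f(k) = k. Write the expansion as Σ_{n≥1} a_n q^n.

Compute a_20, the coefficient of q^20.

q^20  k|20↦f(k): 20:20 10:10 5:5 4:4 2:2 1:1  a_20=42

a_20 = 42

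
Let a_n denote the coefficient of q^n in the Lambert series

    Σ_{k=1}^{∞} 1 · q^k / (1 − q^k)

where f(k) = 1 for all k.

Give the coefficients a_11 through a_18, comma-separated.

q^11  k|11↦f(k): 1:1 11:1  a_11=2
n=12: 1·12 2·6 3·4 4·3 6·2 12·1  f→[1+1+1+1+1+1]=6
n=13: 1·13 13·1  f→[1+1]=2
q^14  k|14↦f(k): 14:1 7:1 2:1 1:1  a_14=4
q^15  k|15↦f(k): 15:1 5:1 3:1 1:1  a_15=4
[q^16] f(1)=1,f(2)=1,f(4)=1,f(8)=1,f(16)=1 ⇒ 5
n=17: 1·17 17·1  f→[1+1]=2
[q^18] f(1)=1,f(2)=1,f(3)=1,f(6)=1,f(9)=1,f(18)=1 ⇒ 6

2, 6, 2, 4, 4, 5, 2, 6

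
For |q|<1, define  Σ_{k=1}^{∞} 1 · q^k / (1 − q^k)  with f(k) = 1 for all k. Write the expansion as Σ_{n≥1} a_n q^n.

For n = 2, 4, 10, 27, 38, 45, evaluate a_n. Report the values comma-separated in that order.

2, 3, 4, 4, 4, 6

q^2  k|2↦f(k): 2:1 1:1  a_2=2
[q^4] f(1)=1,f(2)=1,f(4)=1 ⇒ 3
q^10  k|10↦f(k): 1:1 2:1 5:1 10:1  a_10=4
n=27: 1·27 3·9 9·3 27·1  f→[1+1+1+1]=4
[q^38] f(1)=1,f(2)=1,f(19)=1,f(38)=1 ⇒ 4
[q^45] f(1)=1,f(3)=1,f(5)=1,f(9)=1,f(15)=1,f(45)=1 ⇒ 6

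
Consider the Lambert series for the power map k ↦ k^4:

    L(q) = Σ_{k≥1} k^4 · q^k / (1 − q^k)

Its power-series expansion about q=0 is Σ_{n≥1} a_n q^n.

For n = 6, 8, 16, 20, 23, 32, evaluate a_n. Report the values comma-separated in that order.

1394, 4369, 69905, 170898, 279842, 1118481

n=6: 1·6 2·3 3·2 6·1  f→[1+16+81+1296]=1394
d|8:{8,4,2,1}  Σf=4096+256+16+1=4369
[q^16] f(1)=1,f(2)=16,f(4)=256,f(8)=4096,f(16)=65536 ⇒ 69905
[q^20] f(1)=1,f(2)=16,f(4)=256,f(5)=625,f(10)=10000,f(20)=160000 ⇒ 170898
[q^23] f(23)=279841,f(1)=1 ⇒ 279842
[q^32] f(32)=1048576,f(16)=65536,f(8)=4096,f(4)=256,f(2)=16,f(1)=1 ⇒ 1118481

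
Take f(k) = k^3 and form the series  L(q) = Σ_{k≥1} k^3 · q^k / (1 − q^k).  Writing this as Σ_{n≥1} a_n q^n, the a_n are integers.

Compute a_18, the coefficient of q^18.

a_18 = 6813

d|18:{18,9,6,3,2,1}  Σf=5832+729+216+27+8+1=6813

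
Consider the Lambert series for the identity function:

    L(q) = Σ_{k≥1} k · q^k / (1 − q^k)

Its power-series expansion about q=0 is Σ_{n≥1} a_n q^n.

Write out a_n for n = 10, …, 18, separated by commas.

18, 12, 28, 14, 24, 24, 31, 18, 39

q^10  k|10↦f(k): 10:10 5:5 2:2 1:1  a_10=18
d|11:{1,11}  Σf=1+11=12
n=12: 1·12 2·6 3·4 4·3 6·2 12·1  f→[1+2+3+4+6+12]=28
[q^13] f(13)=13,f(1)=1 ⇒ 14
q^14  k|14↦f(k): 1:1 2:2 7:7 14:14  a_14=24
d|15:{1,3,5,15}  Σf=1+3+5+15=24
q^16  k|16↦f(k): 1:1 2:2 4:4 8:8 16:16  a_16=31
d|17:{1,17}  Σf=1+17=18
q^18  k|18↦f(k): 18:18 9:9 6:6 3:3 2:2 1:1  a_18=39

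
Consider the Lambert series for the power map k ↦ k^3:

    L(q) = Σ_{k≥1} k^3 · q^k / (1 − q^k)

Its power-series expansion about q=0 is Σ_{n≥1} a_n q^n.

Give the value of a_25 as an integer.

a_25 = 15751

d|25:{1,5,25}  Σf=1+125+15625=15751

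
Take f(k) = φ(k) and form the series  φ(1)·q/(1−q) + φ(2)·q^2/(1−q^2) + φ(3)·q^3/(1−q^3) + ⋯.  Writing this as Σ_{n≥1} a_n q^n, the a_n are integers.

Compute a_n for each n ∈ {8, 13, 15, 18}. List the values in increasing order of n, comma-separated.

q^8  k|8↦φ(k): 1:1 2:1 4:2 8:4  a_8=8
n=13: 1·13 13·1  φ→[1+12]=13
q^15  k|15↦φ(k): 1:1 3:2 5:4 15:8  a_15=15
[q^18] φ(1)=1,φ(2)=1,φ(3)=2,φ(6)=2,φ(9)=6,φ(18)=6 ⇒ 18

8, 13, 15, 18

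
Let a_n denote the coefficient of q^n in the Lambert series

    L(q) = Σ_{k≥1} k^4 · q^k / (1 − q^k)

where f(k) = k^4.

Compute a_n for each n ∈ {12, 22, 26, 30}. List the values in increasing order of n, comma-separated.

n=12: 1·12 2·6 3·4 4·3 6·2 12·1  f→[1+16+81+256+1296+20736]=22386
d|22:{22,11,2,1}  Σf=234256+14641+16+1=248914
n=26: 1·26 2·13 13·2 26·1  f→[1+16+28561+456976]=485554
d|30:{1,2,3,5,6,10,15,30}  Σf=1+16+81+625+1296+10000+50625+810000=872644

22386, 248914, 485554, 872644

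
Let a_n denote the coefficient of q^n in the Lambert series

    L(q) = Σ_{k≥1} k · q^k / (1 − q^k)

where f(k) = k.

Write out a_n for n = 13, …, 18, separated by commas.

q^13  k|13↦f(k): 13:13 1:1  a_13=14
d|14:{14,7,2,1}  Σf=14+7+2+1=24
q^15  k|15↦f(k): 15:15 5:5 3:3 1:1  a_15=24
n=16: 16·1 8·2 4·4 2·8 1·16  f→[16+8+4+2+1]=31
n=17: 1·17 17·1  f→[1+17]=18
d|18:{18,9,6,3,2,1}  Σf=18+9+6+3+2+1=39

14, 24, 24, 31, 18, 39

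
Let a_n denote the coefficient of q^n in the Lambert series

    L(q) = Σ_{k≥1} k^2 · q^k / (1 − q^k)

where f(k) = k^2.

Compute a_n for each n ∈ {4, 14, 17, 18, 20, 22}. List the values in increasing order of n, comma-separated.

21, 250, 290, 455, 546, 610

n=4: 1·4 2·2 4·1  f→[1+4+16]=21
n=14: 14·1 7·2 2·7 1·14  f→[196+49+4+1]=250
[q^17] f(1)=1,f(17)=289 ⇒ 290
d|18:{18,9,6,3,2,1}  Σf=324+81+36+9+4+1=455
[q^20] f(1)=1,f(2)=4,f(4)=16,f(5)=25,f(10)=100,f(20)=400 ⇒ 546
d|22:{22,11,2,1}  Σf=484+121+4+1=610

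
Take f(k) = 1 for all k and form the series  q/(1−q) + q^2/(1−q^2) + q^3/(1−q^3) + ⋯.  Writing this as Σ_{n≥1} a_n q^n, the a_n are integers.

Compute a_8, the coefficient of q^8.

a_8 = 4

n=8: 8·1 4·2 2·4 1·8  f→[1+1+1+1]=4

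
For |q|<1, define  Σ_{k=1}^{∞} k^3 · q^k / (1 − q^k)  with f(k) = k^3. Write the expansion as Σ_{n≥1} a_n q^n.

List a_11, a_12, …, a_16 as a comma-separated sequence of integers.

1332, 2044, 2198, 3096, 3528, 4681

n=11: 1·11 11·1  f→[1+1331]=1332
[q^12] f(1)=1,f(2)=8,f(3)=27,f(4)=64,f(6)=216,f(12)=1728 ⇒ 2044
[q^13] f(1)=1,f(13)=2197 ⇒ 2198
[q^14] f(14)=2744,f(7)=343,f(2)=8,f(1)=1 ⇒ 3096
n=15: 15·1 5·3 3·5 1·15  f→[3375+125+27+1]=3528
n=16: 16·1 8·2 4·4 2·8 1·16  f→[4096+512+64+8+1]=4681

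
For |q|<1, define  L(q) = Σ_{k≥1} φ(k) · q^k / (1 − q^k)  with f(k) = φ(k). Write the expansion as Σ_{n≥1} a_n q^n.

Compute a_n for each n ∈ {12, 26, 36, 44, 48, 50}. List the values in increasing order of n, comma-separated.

d|12:{1,2,3,4,6,12}  Σφ=1+1+2+2+2+4=12
d|26:{1,2,13,26}  Σφ=1+1+12+12=26
q^36  k|36↦φ(k): 1:1 2:1 3:2 4:2 6:2 9:6 12:4 18:6 36:12  a_36=36
q^44  k|44↦φ(k): 44:20 22:10 11:10 4:2 2:1 1:1  a_44=44
[q^48] φ(1)=1,φ(2)=1,φ(3)=2,φ(4)=2,φ(6)=2,φ(8)=4,φ(12)=4,φ(16)=8,φ(24)=8,φ(48)=16 ⇒ 48
[q^50] φ(1)=1,φ(2)=1,φ(5)=4,φ(10)=4,φ(25)=20,φ(50)=20 ⇒ 50

12, 26, 36, 44, 48, 50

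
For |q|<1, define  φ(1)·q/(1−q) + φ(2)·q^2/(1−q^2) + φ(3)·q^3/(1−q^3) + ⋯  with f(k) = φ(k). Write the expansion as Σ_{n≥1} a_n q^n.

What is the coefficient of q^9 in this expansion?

d|9:{9,3,1}  Σφ=6+2+1=9

a_9 = 9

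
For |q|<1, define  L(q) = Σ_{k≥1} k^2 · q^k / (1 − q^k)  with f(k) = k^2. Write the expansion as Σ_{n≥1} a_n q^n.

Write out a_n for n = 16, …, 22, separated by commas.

d|16:{16,8,4,2,1}  Σf=256+64+16+4+1=341
[q^17] f(17)=289,f(1)=1 ⇒ 290
q^18  k|18↦f(k): 18:324 9:81 6:36 3:9 2:4 1:1  a_18=455
n=19: 19·1 1·19  f→[361+1]=362
d|20:{20,10,5,4,2,1}  Σf=400+100+25+16+4+1=546
[q^21] f(21)=441,f(7)=49,f(3)=9,f(1)=1 ⇒ 500
q^22  k|22↦f(k): 1:1 2:4 11:121 22:484  a_22=610

341, 290, 455, 362, 546, 500, 610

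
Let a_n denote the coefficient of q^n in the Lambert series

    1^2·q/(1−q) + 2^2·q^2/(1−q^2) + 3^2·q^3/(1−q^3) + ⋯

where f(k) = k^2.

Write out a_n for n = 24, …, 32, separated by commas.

850, 651, 850, 820, 1050, 842, 1300, 962, 1365

q^24  k|24↦f(k): 1:1 2:4 3:9 4:16 6:36 8:64 12:144 24:576  a_24=850
q^25  k|25↦f(k): 25:625 5:25 1:1  a_25=651
n=26: 26·1 13·2 2·13 1·26  f→[676+169+4+1]=850
n=27: 27·1 9·3 3·9 1·27  f→[729+81+9+1]=820
[q^28] f(1)=1,f(2)=4,f(4)=16,f(7)=49,f(14)=196,f(28)=784 ⇒ 1050
n=29: 29·1 1·29  f→[841+1]=842
d|30:{1,2,3,5,6,10,15,30}  Σf=1+4+9+25+36+100+225+900=1300
d|31:{31,1}  Σf=961+1=962
[q^32] f(1)=1,f(2)=4,f(4)=16,f(8)=64,f(16)=256,f(32)=1024 ⇒ 1365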